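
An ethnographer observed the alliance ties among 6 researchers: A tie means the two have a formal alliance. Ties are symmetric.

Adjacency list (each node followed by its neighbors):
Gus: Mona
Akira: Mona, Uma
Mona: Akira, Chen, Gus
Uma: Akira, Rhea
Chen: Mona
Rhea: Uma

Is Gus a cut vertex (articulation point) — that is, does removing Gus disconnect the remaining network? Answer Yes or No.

Even without Gus, every remaining node can still reach every other (the residual graph is connected), so Gus is not a cut vertex.

No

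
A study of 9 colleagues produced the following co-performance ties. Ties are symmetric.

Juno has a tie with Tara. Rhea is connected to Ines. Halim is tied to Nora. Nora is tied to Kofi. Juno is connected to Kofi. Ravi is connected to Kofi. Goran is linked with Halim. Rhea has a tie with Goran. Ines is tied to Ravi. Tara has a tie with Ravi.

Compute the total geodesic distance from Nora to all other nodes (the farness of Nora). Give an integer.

Distances from Nora: Goran:2, Halim:1, Ines:3, Juno:2, Kofi:1, Ravi:2, Rhea:3, Tara:3.
Sum = 2 + 1 + 3 + 2 + 1 + 2 + 3 + 3 = 17.

17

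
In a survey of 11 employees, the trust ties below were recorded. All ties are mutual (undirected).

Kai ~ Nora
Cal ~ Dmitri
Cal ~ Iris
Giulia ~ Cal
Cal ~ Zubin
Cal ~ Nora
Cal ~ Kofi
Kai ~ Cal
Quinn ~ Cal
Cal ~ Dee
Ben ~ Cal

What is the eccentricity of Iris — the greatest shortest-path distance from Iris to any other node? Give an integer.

Distances from Iris: Ben:2, Cal:1, Dee:2, Dmitri:2, Giulia:2, Kai:2, Kofi:2, Nora:2, Quinn:2, Zubin:2.
The largest is 2 (to Kofi, Ben, Dmitri, Zubin, Quinn, Giulia, Kai, Nora, and Dee), so the eccentricity of Iris is 2.

2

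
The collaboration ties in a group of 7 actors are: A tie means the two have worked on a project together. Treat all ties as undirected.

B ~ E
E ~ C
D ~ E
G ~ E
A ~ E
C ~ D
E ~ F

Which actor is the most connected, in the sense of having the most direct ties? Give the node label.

E

Degrees — A:1, B:1, C:2, D:2, E:6, F:1, G:1.
The maximum is 6, attained only by E.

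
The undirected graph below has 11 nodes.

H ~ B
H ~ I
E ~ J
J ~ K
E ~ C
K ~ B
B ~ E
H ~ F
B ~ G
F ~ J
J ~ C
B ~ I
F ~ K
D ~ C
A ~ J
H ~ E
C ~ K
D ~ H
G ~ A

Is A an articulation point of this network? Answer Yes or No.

Even without A, every remaining node can still reach every other (the residual graph is connected), so A is not a cut vertex.

No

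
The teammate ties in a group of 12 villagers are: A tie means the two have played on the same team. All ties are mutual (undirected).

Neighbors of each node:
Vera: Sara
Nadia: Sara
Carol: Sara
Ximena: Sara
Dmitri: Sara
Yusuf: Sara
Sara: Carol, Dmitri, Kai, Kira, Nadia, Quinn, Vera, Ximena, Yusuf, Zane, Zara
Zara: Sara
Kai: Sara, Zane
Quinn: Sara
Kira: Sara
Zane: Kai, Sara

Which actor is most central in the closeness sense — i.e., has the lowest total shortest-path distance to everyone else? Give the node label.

Sara

Farness (sum of distances to all others) for each node — Carol:21, Dmitri:21, Kai:20, Kira:21, Nadia:21, Quinn:21, Sara:11, Vera:21, Ximena:21, Yusuf:21, Zane:20, Zara:21.
The smallest farness is 11, for Sara, so Sara has the highest closeness.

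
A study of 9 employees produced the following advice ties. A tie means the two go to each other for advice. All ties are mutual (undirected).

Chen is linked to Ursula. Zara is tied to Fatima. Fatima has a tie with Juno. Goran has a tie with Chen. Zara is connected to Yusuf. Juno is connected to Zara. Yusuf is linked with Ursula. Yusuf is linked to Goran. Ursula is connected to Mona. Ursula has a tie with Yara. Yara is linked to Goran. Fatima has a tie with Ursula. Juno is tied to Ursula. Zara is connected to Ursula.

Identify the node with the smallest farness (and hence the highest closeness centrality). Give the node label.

Farness (sum of distances to all others) for each node — Chen:14, Fatima:14, Goran:16, Juno:14, Mona:16, Ursula:9, Yara:14, Yusuf:13, Zara:12.
The smallest farness is 9, for Ursula, so Ursula has the highest closeness.

Ursula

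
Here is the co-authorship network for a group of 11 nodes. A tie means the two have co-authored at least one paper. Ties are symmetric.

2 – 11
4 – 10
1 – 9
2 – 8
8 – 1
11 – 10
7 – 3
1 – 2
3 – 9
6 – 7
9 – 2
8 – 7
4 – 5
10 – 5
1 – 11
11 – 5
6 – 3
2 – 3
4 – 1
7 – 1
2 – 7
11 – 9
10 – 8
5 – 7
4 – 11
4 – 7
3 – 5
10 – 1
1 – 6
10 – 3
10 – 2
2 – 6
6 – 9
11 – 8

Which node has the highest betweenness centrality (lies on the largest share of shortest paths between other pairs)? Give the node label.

Unnormalized betweenness of each node: 1:37/10, 2:179/60, 3:9/4, 4:37/60, 5:19/20, 6:9/20, 7:53/15, 8:11/30, 9:47/60, 10:49/20, 11:35/12.
1 has the largest value, 37/10, making it the main broker — the node through which the most shortest paths run.

1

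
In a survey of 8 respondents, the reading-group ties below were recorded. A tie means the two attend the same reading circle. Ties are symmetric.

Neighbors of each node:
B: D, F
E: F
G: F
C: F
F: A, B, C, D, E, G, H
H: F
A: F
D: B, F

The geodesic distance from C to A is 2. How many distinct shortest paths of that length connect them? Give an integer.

The shortest distance is 2, and the only length-2 path is C–F–A. So there is exactly 1 shortest path.

1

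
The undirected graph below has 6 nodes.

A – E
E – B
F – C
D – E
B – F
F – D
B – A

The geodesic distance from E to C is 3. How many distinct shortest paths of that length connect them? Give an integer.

2

The shortest distance is 3. The length-3 paths are: E–B–F–C; E–D–F–C.
That gives 2 distinct shortest paths.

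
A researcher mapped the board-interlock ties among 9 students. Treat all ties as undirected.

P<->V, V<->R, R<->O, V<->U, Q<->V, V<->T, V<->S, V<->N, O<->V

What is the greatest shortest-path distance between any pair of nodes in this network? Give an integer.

Eccentricity of each node (its greatest distance to any other): N:2, O:2, P:2, Q:2, R:2, S:2, T:2, U:2, V:1.
The maximum eccentricity is 2, realized for instance by the pair R–N via R – V – N. So the diameter is 2.

2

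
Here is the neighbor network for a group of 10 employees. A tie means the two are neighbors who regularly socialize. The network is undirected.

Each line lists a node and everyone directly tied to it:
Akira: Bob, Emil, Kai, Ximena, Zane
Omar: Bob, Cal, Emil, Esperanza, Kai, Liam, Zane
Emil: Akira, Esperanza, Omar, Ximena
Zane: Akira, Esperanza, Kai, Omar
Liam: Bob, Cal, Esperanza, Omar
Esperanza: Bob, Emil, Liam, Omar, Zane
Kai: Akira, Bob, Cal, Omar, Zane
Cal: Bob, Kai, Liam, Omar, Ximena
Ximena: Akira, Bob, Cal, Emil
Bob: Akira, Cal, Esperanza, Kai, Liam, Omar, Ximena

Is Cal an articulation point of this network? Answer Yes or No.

No

Even without Cal, every remaining node can still reach every other (the residual graph is connected), so Cal is not a cut vertex.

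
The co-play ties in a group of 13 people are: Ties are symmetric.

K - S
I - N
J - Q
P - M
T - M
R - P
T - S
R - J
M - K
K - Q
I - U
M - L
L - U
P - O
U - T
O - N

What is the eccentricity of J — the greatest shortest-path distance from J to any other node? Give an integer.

5

Distances from J: I:5, K:2, L:4, M:3, N:4, O:3, P:2, Q:1, R:1, S:3, T:4, U:5.
The largest is 5 (to U and I), so the eccentricity of J is 5.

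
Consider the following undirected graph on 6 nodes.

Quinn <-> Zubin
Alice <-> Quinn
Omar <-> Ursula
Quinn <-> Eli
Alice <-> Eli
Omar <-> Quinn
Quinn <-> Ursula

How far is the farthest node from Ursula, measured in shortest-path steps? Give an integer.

Distances from Ursula: Alice:2, Eli:2, Omar:1, Quinn:1, Zubin:2.
The largest is 2 (to Eli, Zubin, and Alice), so the eccentricity of Ursula is 2.

2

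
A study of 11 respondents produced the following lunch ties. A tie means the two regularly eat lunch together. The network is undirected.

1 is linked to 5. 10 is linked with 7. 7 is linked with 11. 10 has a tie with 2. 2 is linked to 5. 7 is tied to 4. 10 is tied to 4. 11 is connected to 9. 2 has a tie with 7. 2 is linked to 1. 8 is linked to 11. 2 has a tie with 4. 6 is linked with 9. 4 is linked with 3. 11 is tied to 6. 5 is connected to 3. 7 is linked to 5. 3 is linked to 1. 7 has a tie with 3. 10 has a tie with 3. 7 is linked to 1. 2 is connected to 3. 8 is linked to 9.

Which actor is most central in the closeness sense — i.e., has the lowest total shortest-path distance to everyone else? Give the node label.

Farness (sum of distances to all others) for each node — 1:19, 2:17, 3:17, 4:19, 5:19, 6:24, 7:13, 8:24, 9:23, 10:19, 11:16.
The smallest farness is 13, for 7, so 7 has the highest closeness.

7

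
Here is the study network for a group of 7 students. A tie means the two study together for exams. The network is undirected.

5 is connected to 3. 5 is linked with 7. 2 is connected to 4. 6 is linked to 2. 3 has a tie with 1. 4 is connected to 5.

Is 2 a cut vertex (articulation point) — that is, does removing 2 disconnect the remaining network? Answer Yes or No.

Removing 2 leaves {1, 3, 4, 5, and 7} with no path to {6}, so the network splits into 2 components. 2 is a cut vertex.

Yes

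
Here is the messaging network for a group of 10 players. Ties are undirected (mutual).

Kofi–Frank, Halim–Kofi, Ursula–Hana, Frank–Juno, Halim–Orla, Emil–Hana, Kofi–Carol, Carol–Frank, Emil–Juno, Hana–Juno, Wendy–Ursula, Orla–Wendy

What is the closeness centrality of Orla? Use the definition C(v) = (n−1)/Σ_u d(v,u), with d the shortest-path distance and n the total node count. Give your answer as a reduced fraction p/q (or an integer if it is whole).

Distances from Orla: Carol:3, Emil:4, Frank:3, Halim:1, Hana:3, Juno:4, Kofi:2, Ursula:2, Wendy:1. Sum = 23.
n = 10, so closeness = 9/23.

9/23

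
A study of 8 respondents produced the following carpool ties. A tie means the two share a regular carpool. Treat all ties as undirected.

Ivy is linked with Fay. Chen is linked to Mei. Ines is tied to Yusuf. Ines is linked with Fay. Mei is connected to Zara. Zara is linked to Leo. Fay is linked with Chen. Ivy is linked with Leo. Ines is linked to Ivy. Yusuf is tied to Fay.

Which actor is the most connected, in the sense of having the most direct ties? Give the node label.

Degrees — Chen:2, Fay:4, Ines:3, Ivy:3, Leo:2, Mei:2, Yusuf:2, Zara:2.
The maximum is 4, attained only by Fay.

Fay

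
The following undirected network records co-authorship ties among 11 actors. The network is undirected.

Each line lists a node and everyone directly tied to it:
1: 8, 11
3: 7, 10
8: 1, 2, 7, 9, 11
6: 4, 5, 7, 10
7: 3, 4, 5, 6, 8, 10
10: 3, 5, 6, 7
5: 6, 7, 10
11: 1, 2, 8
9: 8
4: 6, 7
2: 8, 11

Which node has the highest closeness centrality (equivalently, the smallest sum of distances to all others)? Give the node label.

Farness (sum of distances to all others) for each node — 1:23, 2:23, 3:22, 4:22, 5:21, 6:20, 7:14, 8:15, 9:24, 10:20, 11:22.
The smallest farness is 14, for 7, so 7 has the highest closeness.

7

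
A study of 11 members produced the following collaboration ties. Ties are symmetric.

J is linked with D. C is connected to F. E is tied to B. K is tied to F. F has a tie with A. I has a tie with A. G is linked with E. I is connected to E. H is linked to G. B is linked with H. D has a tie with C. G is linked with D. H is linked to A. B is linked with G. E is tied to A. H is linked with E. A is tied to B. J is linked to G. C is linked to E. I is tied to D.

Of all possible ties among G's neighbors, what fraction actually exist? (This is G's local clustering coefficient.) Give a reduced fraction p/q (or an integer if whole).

G's neighbors: B, D, E, H, and J (k = 5).
Possible neighbor pairs: C(5,2) = 10. Edges among them: B–E, B–H, D–J, E–H → e = 4.
Clustering(G) = 4/10 = 2/5.

2/5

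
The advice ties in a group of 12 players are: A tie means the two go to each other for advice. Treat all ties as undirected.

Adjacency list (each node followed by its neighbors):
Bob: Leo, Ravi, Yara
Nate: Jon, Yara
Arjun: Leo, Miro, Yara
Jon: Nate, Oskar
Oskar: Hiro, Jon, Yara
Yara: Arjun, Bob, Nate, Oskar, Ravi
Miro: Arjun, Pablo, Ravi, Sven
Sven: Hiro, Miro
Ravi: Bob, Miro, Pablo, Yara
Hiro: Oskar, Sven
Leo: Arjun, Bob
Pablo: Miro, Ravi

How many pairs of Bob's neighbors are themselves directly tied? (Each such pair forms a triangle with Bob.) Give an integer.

Bob's neighbors: Leo, Ravi, and Yara.
Neighbor pairs that are themselves tied: Bob–Ravi–Yara. Each forms one triangle with Bob, for 1 in total.

1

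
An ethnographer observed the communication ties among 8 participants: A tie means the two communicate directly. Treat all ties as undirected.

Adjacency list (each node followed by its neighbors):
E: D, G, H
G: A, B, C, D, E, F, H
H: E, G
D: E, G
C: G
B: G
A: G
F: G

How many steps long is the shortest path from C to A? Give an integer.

One shortest route is C – G – A, which uses 2 edges, and C and A are not directly tied, so nothing shorter exists. So d(C,A) = 2.

2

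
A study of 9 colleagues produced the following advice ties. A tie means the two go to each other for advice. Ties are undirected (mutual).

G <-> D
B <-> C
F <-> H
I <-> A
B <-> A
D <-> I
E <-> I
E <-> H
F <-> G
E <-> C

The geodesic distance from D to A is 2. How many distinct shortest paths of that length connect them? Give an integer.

The shortest distance is 2, and the only length-2 path is D–I–A. So there is exactly 1 shortest path.

1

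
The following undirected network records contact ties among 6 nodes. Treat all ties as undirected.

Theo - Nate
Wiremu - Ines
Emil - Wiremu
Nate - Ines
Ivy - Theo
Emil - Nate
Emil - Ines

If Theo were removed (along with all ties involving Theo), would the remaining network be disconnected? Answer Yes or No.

Removing Theo leaves {Ivy} with no path to {Emil, Ines, Nate, and Wiremu}, so the network splits into 2 components. Theo is a cut vertex.

Yes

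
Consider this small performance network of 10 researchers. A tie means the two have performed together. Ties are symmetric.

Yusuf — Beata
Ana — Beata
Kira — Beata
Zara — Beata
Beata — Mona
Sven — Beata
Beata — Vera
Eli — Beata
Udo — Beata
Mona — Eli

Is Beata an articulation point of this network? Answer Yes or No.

Removing Beata leaves {Kira} with no path to {Yusuf}, so the network splits into 8 components. Beata is a cut vertex.

Yes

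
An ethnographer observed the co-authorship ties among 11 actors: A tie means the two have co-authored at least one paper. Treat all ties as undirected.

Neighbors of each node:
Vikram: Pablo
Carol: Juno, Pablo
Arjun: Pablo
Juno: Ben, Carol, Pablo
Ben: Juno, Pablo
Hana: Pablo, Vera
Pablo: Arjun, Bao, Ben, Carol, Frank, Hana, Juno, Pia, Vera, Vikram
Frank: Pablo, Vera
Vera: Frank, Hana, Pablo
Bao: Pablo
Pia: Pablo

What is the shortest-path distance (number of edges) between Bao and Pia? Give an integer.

2

One shortest route is Bao – Pablo – Pia, which uses 2 edges, and Bao and Pia are not directly tied, so nothing shorter exists. So d(Bao,Pia) = 2.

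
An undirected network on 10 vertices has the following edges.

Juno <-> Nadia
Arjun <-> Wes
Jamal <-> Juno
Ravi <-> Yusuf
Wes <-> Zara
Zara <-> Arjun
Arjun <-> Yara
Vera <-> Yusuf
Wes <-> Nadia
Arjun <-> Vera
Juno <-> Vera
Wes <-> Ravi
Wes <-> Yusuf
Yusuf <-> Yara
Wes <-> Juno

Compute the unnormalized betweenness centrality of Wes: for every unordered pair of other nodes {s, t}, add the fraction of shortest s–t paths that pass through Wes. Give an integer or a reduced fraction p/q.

46/3

Pairs whose geodesics pass through Wes — Nadia–Zara: 1; Nadia–Yusuf: 1; Nadia–Yara: 2/2; Nadia–Arjun: 1; Nadia–Ravi: 1; Zara–Jamal: 1; Zara–Yusuf: 1; Zara–Ravi: 1; Zara–Juno: 1; Jamal–Yusuf: 1/2; Jamal–Yara: 2/4; Jamal–Arjun: 1/2; Jamal–Ravi: 1; Yusuf–Arjun: 1/3 … (+5 more pairs).
All other pairs contribute 0.
Summing the contributions gives betweenness(Wes) = 46/3.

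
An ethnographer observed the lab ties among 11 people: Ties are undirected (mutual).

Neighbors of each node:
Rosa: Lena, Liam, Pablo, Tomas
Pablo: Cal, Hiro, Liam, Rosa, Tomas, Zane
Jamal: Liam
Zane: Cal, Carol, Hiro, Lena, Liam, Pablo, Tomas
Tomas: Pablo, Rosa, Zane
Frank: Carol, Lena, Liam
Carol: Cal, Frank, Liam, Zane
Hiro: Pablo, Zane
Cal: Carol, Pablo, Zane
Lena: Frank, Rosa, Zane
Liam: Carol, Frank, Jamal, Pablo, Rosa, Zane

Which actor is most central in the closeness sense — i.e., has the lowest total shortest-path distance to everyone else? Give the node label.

Farness (sum of distances to all others) for each node — Cal:18, Carol:16, Frank:19, Hiro:20, Jamal:23, Lena:18, Liam:14, Pablo:14, Rosa:16, Tomas:19, Zane:13.
The smallest farness is 13, for Zane, so Zane has the highest closeness.

Zane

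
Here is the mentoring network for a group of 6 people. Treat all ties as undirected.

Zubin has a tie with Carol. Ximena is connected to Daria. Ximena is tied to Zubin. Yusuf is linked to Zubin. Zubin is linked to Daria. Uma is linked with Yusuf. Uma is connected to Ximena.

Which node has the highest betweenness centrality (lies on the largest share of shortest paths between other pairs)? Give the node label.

Unnormalized betweenness of each node: Carol:0, Daria:0, Uma:1/2, Ximena:2, Yusuf:1, Zubin:11/2.
Zubin has the largest value, 11/2, making it the main broker — the node through which the most shortest paths run.

Zubin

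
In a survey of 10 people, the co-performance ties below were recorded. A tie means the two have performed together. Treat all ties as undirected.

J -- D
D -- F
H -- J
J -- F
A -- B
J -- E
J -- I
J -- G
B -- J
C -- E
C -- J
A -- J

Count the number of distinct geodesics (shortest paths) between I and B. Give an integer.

1

The shortest distance is 2, and the only length-2 path is I–J–B. So there is exactly 1 shortest path.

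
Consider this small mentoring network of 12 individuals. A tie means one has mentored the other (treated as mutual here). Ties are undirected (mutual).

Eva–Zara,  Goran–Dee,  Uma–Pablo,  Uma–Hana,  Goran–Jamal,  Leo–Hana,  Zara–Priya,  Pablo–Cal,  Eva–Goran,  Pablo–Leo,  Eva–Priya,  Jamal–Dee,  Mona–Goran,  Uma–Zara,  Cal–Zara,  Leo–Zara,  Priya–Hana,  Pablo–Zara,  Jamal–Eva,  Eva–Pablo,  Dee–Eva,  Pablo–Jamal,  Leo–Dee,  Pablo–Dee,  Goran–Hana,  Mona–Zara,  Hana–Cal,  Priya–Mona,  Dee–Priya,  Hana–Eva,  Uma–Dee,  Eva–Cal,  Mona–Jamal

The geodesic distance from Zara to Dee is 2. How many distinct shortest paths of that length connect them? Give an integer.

The shortest distance is 2. The length-2 paths are: Zara–Uma–Dee; Zara–Priya–Dee; Zara–Pablo–Dee; Zara–Leo–Dee; Zara–Eva–Dee.
That gives 5 distinct shortest paths.

5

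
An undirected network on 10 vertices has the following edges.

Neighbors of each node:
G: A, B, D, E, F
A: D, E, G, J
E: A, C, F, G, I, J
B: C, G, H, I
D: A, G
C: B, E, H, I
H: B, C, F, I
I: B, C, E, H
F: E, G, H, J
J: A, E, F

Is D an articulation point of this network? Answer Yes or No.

No

Even without D, every remaining node can still reach every other (the residual graph is connected), so D is not a cut vertex.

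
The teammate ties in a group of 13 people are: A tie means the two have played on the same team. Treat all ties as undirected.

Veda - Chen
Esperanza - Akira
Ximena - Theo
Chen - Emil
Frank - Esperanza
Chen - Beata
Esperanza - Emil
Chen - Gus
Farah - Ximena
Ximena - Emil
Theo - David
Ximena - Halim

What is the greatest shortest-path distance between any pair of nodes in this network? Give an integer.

5

Eccentricity of each node (its greatest distance to any other): Akira:5, Beata:5, Chen:4, David:5, Emil:3, Esperanza:4, Farah:4, Frank:5, Gus:5, Halim:4, Theo:4, Veda:5, Ximena:3.
The maximum eccentricity is 5, realized for instance by the pair Akira–David via Akira – Esperanza – Emil – Ximena – Theo – David. So the diameter is 5.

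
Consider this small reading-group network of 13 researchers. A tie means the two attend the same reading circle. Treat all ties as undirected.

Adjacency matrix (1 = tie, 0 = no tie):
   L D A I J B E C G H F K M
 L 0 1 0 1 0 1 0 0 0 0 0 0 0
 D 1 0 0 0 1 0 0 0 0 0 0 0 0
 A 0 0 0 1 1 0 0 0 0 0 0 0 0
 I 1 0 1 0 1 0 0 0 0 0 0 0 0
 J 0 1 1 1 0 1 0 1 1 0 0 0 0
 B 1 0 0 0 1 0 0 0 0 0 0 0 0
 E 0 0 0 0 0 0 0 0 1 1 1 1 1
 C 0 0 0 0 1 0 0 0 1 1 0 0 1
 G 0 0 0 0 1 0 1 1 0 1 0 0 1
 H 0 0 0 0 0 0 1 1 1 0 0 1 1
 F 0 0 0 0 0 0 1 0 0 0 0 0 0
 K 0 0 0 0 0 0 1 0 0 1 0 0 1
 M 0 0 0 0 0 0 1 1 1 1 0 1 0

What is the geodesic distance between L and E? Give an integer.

One shortest route is L – D – J – G – E, which uses 4 edges, and at distance 3 from L we only reach {C, G}, which does not include E. So d(L,E) = 4.

4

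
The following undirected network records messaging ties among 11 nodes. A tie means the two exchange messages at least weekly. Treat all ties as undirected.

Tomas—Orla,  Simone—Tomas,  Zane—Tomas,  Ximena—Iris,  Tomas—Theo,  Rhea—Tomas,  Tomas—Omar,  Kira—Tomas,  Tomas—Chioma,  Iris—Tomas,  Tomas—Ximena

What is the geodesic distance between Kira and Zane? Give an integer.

2

One shortest route is Kira – Tomas – Zane, which uses 2 edges, and Kira and Zane are not directly tied, so nothing shorter exists. So d(Kira,Zane) = 2.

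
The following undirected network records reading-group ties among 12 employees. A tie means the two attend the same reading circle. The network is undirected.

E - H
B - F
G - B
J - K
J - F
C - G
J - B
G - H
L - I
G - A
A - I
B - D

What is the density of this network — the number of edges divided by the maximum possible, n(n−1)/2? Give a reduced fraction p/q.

There are 12 edges and 12 nodes, so the maximum possible is C(12,2) = 66.
Density = 12/66 = 2/11.

2/11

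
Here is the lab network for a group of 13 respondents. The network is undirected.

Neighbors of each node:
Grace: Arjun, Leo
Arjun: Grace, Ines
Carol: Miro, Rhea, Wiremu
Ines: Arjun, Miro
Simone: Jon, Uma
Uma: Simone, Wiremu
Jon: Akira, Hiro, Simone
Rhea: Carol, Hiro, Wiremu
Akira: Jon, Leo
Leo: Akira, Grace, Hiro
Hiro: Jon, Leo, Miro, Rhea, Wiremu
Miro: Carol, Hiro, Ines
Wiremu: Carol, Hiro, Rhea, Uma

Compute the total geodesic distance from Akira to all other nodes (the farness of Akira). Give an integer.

Distances from Akira: Arjun:3, Carol:4, Grace:2, Hiro:2, Ines:4, Jon:1, Leo:1, Miro:3, Rhea:3, Simone:2, Uma:3, Wiremu:3.
Sum = 3 + 4 + 2 + 2 + 4 + 1 + 1 + 3 + 3 + 2 + 3 + 3 = 31.

31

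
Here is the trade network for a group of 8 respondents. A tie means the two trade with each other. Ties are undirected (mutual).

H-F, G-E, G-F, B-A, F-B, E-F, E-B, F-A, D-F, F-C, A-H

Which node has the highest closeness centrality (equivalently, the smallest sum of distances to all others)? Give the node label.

Farness (sum of distances to all others) for each node — A:11, B:11, C:13, D:13, E:11, F:7, G:12, H:12.
The smallest farness is 7, for F, so F has the highest closeness.

F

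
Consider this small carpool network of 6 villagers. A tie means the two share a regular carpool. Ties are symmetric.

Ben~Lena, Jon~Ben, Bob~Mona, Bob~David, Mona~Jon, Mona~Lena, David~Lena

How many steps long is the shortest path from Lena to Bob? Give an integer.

One shortest route is Lena – David – Bob, which uses 2 edges, and Lena and Bob are not directly tied, so nothing shorter exists. So d(Lena,Bob) = 2.

2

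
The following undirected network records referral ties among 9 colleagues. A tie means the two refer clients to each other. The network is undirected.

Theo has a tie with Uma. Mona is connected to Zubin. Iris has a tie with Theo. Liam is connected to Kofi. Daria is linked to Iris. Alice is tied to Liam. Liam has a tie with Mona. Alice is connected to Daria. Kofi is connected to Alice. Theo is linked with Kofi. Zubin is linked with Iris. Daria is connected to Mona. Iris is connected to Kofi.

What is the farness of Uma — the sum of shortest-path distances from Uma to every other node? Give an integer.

Distances from Uma: Alice:3, Daria:3, Iris:2, Kofi:2, Liam:3, Mona:4, Theo:1, Zubin:3.
Sum = 3 + 3 + 2 + 2 + 3 + 4 + 1 + 3 = 21.

21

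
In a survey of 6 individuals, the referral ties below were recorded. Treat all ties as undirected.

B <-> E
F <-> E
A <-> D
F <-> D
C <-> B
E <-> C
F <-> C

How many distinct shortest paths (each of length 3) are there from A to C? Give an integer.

1

The shortest distance is 3, and the only length-3 path is A–D–F–C. So there is exactly 1 shortest path.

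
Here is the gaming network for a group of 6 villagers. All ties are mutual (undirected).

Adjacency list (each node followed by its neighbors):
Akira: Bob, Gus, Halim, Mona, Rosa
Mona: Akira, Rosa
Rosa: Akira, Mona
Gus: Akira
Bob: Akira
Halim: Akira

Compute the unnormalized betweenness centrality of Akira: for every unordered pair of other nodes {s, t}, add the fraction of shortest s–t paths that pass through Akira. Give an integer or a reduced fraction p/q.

Pairs whose geodesics pass through Akira — Rosa–Bob: 1; Rosa–Halim: 1; Rosa–Gus: 1; Bob–Halim: 1; Bob–Mona: 1; Bob–Gus: 1; Halim–Mona: 1; Halim–Gus: 1; Mona–Gus: 1.
All other pairs contribute 0.
Summing the contributions gives betweenness(Akira) = 9.

9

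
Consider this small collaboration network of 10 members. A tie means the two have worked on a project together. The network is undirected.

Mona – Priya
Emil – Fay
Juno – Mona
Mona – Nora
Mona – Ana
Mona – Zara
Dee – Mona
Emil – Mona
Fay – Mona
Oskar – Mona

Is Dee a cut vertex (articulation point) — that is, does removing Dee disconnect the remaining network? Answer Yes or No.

No

Even without Dee, every remaining node can still reach every other (the residual graph is connected), so Dee is not a cut vertex.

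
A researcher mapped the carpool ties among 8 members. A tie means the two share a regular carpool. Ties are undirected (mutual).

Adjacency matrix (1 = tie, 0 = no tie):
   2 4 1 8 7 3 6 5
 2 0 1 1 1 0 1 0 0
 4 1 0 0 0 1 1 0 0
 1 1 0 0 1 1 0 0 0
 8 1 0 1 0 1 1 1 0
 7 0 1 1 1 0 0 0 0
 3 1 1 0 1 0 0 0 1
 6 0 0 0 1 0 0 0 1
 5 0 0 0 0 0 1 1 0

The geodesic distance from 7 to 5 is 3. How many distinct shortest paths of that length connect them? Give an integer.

The shortest distance is 3. The length-3 paths are: 7–4–3–5; 7–8–3–5; 7–8–6–5.
That gives 3 distinct shortest paths.

3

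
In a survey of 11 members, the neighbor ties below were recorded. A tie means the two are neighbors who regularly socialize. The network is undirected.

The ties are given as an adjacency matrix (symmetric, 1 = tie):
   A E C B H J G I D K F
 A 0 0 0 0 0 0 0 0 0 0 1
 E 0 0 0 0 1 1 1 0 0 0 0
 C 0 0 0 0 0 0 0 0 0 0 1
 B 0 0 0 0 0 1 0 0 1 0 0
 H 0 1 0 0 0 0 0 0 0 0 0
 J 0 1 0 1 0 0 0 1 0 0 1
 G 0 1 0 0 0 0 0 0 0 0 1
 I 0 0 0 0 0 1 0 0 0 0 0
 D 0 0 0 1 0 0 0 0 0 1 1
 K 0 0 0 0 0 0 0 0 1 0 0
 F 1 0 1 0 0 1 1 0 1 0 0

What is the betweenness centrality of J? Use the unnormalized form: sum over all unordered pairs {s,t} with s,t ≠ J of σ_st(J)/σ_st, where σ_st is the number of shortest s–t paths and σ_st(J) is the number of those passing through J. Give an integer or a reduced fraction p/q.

113/6

Pairs whose geodesics pass through J — A–E: 1/2; A–B: 1/2; A–H: 1/2; A–I: 1; E–C: 1/2; E–B: 1; E–I: 1; E–D: 2/3; E–K: 2/3; E–F: 1/2; C–B: 1/2; C–H: 1/2; C–I: 1; B–H: 1 … (+11 more pairs).
All other pairs contribute 0.
Summing the contributions gives betweenness(J) = 113/6.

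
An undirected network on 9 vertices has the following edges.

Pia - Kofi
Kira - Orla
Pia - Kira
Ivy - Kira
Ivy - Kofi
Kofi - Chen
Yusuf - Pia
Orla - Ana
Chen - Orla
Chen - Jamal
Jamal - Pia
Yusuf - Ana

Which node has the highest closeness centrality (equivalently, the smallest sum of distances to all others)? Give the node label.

Farness (sum of distances to all others) for each node — Ana:17, Chen:14, Ivy:17, Jamal:16, Kira:13, Kofi:14, Orla:13, Pia:12, Yusuf:16.
The smallest farness is 12, for Pia, so Pia has the highest closeness.

Pia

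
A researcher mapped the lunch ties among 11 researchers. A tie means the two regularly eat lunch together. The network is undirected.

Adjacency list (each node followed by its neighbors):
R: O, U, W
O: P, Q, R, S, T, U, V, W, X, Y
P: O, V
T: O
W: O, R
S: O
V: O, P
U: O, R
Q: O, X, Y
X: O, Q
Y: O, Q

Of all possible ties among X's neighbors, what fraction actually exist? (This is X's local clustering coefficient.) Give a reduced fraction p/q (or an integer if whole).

1

X's neighbors: O and Q (k = 2).
Possible neighbor pairs: C(2,2) = 1. Edges among them: O–Q → e = 1.
Clustering(X) = 1/1.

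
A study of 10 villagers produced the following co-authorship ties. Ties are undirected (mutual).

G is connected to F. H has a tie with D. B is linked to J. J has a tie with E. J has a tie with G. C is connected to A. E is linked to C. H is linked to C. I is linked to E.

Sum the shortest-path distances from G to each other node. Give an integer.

25

Distances from G: A:4, B:2, C:3, D:5, E:2, F:1, H:4, I:3, J:1.
Sum = 4 + 2 + 3 + 5 + 2 + 1 + 4 + 3 + 1 = 25.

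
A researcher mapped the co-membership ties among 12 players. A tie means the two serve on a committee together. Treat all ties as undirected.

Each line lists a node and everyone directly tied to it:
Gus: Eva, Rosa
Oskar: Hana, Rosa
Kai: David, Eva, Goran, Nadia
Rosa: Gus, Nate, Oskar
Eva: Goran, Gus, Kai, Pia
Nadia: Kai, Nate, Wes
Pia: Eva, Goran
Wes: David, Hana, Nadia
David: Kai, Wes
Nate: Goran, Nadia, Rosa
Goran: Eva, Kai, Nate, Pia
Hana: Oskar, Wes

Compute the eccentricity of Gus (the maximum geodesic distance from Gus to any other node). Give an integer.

Distances from Gus: David:3, Eva:1, Goran:2, Hana:3, Kai:2, Nadia:3, Nate:2, Oskar:2, Pia:2, Rosa:1, Wes:4.
The largest is 4 (to Wes), so the eccentricity of Gus is 4.

4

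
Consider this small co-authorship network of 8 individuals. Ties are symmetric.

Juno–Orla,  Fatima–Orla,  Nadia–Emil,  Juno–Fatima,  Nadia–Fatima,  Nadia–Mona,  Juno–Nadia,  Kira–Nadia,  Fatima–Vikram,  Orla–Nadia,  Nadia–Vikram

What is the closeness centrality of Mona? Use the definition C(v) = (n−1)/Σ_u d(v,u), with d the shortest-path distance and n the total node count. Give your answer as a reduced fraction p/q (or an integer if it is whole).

7/13

Distances from Mona: Emil:2, Fatima:2, Juno:2, Kira:2, Nadia:1, Orla:2, Vikram:2. Sum = 13.
n = 8, so closeness = 7/13.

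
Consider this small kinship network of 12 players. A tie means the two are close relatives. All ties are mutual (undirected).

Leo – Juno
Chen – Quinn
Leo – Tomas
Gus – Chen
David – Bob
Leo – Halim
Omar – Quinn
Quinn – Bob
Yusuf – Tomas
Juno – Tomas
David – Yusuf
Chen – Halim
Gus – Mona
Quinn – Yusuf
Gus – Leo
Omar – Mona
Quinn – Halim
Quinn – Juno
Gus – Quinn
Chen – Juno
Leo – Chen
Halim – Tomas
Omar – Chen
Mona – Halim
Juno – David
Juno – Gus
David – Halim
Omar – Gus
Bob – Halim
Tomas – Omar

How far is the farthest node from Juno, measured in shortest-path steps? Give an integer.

Distances from Juno: Bob:2, Chen:1, David:1, Gus:1, Halim:2, Leo:1, Mona:2, Omar:2, Quinn:1, Tomas:1, Yusuf:2.
The largest is 2 (to Halim, Omar, Yusuf, Bob, and Mona), so the eccentricity of Juno is 2.

2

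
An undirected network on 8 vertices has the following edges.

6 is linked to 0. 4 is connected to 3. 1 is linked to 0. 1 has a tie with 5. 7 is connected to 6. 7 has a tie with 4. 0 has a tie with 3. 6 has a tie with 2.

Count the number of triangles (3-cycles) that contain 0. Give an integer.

0's neighbors are 1, 3, and 6, but none of them are tied to each other, so no triangle contains 0.

0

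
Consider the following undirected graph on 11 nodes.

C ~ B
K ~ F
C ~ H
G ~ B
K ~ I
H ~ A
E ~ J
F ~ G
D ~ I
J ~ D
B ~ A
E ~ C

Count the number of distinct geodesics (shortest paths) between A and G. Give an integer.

1

The shortest distance is 2, and the only length-2 path is A–B–G. So there is exactly 1 shortest path.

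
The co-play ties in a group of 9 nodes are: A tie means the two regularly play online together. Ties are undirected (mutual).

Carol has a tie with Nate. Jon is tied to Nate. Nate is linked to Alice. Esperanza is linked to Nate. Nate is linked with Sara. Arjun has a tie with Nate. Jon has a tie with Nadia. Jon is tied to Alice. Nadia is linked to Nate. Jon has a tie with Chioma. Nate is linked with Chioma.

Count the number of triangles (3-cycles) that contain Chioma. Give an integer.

Chioma's neighbors: Jon and Nate.
Neighbor pairs that are themselves tied: Chioma–Jon–Nate. Each forms one triangle with Chioma, for 1 in total.

1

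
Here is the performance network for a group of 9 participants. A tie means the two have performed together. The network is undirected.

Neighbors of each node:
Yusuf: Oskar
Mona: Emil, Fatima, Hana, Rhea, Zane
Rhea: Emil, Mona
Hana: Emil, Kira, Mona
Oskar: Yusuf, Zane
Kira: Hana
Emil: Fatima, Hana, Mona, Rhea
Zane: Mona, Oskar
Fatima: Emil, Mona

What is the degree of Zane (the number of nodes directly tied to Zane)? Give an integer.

2

Zane is directly tied to Mona and Oskar. That is 2 neighbors, so the degree of Zane is 2.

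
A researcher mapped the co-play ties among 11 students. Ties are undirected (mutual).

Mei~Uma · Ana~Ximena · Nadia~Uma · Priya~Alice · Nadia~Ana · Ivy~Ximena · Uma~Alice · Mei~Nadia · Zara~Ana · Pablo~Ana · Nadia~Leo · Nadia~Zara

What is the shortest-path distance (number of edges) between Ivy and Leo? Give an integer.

One shortest route is Ivy – Ximena – Ana – Nadia – Leo, which uses 4 edges, and at distance 3 from Ivy we only reach {Nadia, Pablo, Zara}, which does not include Leo. So d(Ivy,Leo) = 4.

4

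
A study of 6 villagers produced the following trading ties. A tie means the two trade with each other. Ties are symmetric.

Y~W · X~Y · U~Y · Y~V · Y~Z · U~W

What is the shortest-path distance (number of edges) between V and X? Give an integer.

2

One shortest route is V – Y – X, which uses 2 edges, and V and X are not directly tied, so nothing shorter exists. So d(V,X) = 2.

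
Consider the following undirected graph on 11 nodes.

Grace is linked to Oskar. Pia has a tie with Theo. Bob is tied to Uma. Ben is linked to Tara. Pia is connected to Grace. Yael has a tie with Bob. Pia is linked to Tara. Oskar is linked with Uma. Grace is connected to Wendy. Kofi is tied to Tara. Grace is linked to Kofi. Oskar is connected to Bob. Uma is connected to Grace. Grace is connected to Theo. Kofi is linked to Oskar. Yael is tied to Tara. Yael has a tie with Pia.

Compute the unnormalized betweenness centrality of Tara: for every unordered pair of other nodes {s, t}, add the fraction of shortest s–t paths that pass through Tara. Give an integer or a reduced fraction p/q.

21/2

Pairs whose geodesics pass through Tara — Grace–Ben: 2/2; Oskar–Ben: 1; Ben–Pia: 1; Ben–Kofi: 1; Ben–Bob: 1; Ben–Yael: 1; Ben–Theo: 1; Ben–Uma: 4/4; Ben–Wendy: 2/2; Pia–Kofi: 1/2; Kofi–Yael: 1.
All other pairs contribute 0.
Summing the contributions gives betweenness(Tara) = 21/2.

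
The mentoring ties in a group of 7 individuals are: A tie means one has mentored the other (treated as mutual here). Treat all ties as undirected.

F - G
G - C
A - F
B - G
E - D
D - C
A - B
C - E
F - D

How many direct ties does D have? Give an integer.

D is directly tied to C, E, and F. That is 3 neighbors, so the degree of D is 3.

3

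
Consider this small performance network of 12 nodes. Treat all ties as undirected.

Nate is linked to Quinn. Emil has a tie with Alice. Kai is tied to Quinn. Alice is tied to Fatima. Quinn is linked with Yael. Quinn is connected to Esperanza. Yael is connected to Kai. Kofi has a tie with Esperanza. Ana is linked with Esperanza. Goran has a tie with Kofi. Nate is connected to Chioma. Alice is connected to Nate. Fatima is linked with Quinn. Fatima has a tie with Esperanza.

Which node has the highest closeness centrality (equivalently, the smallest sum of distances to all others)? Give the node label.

Quinn

Farness (sum of distances to all others) for each node — Alice:25, Ana:30, Chioma:33, Emil:35, Esperanza:20, Fatima:21, Goran:38, Kai:28, Kofi:28, Nate:23, Quinn:19, Yael:28.
The smallest farness is 19, for Quinn, so Quinn has the highest closeness.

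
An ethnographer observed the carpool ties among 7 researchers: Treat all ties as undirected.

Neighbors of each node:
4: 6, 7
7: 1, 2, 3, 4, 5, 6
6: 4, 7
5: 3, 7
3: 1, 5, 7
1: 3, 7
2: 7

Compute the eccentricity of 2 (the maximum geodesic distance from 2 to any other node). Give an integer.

2

Distances from 2: 1:2, 3:2, 4:2, 5:2, 6:2, 7:1.
The largest is 2 (to 3, 1, 5, 4, and 6), so the eccentricity of 2 is 2.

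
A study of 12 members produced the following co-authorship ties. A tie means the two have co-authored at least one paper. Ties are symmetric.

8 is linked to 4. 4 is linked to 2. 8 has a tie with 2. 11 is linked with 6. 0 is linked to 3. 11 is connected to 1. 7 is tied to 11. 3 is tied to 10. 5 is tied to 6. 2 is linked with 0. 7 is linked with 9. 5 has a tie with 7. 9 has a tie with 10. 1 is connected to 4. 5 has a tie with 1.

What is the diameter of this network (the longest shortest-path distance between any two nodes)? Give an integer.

5

Eccentricity of each node (its greatest distance to any other): 0:5, 1:4, 2:4, 3:5, 4:4, 5:4, 6:5, 7:4, 8:5, 9:5, 10:4, 11:4.
The maximum eccentricity is 5, realized for instance by the pair 9–8 via 9 – 10 – 3 – 0 – 2 – 8. So the diameter is 5.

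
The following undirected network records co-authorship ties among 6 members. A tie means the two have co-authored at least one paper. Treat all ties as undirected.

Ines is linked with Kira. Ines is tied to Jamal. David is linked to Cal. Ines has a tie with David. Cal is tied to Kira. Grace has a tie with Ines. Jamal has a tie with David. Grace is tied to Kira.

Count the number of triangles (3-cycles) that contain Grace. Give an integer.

1

Grace's neighbors: Ines and Kira.
Neighbor pairs that are themselves tied: Grace–Ines–Kira. Each forms one triangle with Grace, for 1 in total.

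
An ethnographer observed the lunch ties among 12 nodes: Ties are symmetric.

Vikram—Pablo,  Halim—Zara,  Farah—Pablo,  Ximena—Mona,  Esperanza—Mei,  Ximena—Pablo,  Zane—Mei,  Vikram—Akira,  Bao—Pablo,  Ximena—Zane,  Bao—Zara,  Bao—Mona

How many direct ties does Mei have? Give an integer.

Mei is directly tied to Esperanza and Zane. That is 2 neighbors, so the degree of Mei is 2.

2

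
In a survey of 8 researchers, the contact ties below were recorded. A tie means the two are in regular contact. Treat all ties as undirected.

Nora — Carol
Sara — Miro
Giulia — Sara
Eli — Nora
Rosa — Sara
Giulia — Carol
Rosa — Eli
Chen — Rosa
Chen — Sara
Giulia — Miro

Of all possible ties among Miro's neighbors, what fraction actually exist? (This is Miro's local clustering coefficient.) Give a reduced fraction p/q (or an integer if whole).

Miro's neighbors: Giulia and Sara (k = 2).
Possible neighbor pairs: C(2,2) = 1. Edges among them: Giulia–Sara → e = 1.
Clustering(Miro) = 1/1.

1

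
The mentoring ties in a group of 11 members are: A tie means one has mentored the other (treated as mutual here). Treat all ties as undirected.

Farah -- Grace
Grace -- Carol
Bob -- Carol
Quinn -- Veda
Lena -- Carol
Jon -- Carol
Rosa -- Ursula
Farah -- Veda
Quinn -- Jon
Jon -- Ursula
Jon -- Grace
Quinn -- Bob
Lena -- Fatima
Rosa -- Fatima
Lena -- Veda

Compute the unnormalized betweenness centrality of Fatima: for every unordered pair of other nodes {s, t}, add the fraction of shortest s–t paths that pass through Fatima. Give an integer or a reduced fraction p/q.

Pairs whose geodesics pass through Fatima — Rosa–Farah: 1/2; Rosa–Veda: 1; Rosa–Bob: 1/3; Rosa–Carol: 1/2; Rosa–Lena: 1; Ursula–Lena: 1/2.
All other pairs contribute 0.
Summing the contributions gives betweenness(Fatima) = 23/6.

23/6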